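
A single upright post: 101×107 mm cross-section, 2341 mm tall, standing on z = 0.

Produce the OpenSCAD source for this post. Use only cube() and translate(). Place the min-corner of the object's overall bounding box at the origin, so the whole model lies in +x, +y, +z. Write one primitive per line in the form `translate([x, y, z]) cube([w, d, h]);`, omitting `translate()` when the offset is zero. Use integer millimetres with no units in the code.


cube([101, 107, 2341]);


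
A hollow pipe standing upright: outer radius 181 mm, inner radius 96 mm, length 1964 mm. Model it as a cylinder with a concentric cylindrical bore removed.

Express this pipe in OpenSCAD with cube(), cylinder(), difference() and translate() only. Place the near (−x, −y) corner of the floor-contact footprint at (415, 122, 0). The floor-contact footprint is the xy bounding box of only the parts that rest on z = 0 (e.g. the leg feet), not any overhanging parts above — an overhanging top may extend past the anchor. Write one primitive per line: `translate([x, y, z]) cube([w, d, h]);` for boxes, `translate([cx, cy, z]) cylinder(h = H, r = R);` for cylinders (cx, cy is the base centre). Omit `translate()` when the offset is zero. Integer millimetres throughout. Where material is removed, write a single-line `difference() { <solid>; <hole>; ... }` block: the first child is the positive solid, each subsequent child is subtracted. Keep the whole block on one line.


difference() { translate([596, 303, 0]) cylinder(h = 1964, r = 181); translate([596, 303, 0]) cylinder(h = 1964, r = 96); }


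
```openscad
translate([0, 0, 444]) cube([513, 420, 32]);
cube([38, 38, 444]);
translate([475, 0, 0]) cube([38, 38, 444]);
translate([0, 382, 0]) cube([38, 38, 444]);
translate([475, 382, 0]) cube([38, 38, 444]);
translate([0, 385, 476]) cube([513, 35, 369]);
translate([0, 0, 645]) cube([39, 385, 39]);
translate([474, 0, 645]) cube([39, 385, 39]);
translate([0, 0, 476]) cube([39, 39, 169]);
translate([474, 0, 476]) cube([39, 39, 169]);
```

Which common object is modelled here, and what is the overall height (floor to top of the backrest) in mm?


A chair. The overall height is 845 mm.

A slab on four corner posts with a tall panel at the back — a chair. The seat slab sits at z = 444 with thickness 32, and the 369 mm backrest starts at the seat top, so the overall height is 444 + 32 + 369 = 845 mm.


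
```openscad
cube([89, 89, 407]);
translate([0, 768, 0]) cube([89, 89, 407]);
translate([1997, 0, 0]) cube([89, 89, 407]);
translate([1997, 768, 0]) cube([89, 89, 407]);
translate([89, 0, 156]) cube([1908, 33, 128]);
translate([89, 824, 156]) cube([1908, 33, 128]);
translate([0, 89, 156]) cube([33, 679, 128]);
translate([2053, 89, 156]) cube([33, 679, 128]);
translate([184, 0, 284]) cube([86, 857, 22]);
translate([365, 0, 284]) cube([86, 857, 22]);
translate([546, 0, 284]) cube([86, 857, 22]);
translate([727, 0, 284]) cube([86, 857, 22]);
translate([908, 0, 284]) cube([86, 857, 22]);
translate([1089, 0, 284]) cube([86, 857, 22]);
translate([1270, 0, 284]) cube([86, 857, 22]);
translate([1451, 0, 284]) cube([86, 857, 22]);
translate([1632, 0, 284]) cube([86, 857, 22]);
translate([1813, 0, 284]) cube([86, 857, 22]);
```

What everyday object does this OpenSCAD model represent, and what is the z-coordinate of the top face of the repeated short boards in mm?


A bed frame. The slat-top height is 306 mm.

Four posts, four rails, and a row of slats — a bed frame. Slats sit on the rails at z = 156 + 128 = 284; with slat thickness 22, the top is 306 mm.


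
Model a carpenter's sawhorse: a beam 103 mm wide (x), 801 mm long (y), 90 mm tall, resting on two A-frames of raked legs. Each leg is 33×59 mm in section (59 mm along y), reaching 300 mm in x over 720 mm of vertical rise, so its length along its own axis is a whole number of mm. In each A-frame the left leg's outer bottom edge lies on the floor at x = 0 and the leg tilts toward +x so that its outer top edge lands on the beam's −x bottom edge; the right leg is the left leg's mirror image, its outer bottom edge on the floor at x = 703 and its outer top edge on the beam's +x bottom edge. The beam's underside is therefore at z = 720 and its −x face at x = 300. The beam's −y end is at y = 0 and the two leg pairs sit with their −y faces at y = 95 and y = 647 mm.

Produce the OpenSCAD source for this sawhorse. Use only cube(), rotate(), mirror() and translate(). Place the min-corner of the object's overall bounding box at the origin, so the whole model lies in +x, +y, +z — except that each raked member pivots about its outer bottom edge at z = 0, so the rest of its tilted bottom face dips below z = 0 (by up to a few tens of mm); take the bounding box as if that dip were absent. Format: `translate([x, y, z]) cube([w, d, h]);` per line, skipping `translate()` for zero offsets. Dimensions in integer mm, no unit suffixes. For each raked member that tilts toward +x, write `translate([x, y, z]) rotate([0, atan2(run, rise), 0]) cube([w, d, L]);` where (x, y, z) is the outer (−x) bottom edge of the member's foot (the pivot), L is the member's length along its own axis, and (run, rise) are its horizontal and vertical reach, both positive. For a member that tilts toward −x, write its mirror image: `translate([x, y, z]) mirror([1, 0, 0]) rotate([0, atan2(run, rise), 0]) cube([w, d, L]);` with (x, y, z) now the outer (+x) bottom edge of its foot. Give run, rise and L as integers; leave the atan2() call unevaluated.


translate([300, 0, 720]) cube([103, 801, 90]);
translate([0, 95, 0]) rotate([0, atan2(300, 720), 0]) cube([33, 59, 780]);
translate([703, 95, 0]) mirror([1, 0, 0]) rotate([0, atan2(300, 720), 0]) cube([33, 59, 780]);
translate([0, 647, 0]) rotate([0, atan2(300, 720), 0]) cube([33, 59, 780]);
translate([703, 647, 0]) mirror([1, 0, 0]) rotate([0, atan2(300, 720), 0]) cube([33, 59, 780]);


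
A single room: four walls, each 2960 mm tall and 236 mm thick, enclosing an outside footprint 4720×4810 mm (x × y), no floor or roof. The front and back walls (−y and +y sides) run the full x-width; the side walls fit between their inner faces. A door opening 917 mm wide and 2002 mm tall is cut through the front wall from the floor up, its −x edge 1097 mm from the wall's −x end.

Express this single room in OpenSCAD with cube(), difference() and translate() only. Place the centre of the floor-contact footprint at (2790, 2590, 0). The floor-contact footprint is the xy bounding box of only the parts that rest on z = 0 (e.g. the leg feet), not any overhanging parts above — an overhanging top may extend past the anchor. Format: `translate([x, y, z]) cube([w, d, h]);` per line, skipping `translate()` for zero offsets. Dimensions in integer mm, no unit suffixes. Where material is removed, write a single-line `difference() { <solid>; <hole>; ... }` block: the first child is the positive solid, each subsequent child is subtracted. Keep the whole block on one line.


difference() { translate([430, 185, 0]) cube([4720, 236, 2960]); translate([1527, 185, 0]) cube([917, 236, 2002]); }
translate([430, 4759, 0]) cube([4720, 236, 2960]);
translate([430, 421, 0]) cube([236, 4338, 2960]);
translate([4914, 421, 0]) cube([236, 4338, 2960]);


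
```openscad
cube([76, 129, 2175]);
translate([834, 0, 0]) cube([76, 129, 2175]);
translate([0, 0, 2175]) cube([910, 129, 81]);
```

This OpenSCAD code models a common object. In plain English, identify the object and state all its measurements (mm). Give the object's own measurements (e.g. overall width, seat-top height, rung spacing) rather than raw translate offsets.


A door frame. The clear opening is 758 mm wide and 2175 mm high. Two 76 mm wide jambs, 129 mm deep, stand either side of the opening from the floor to the top of the opening. A 81 mm thick head sits across the top of both jambs, spanning the full outside width of the frame.


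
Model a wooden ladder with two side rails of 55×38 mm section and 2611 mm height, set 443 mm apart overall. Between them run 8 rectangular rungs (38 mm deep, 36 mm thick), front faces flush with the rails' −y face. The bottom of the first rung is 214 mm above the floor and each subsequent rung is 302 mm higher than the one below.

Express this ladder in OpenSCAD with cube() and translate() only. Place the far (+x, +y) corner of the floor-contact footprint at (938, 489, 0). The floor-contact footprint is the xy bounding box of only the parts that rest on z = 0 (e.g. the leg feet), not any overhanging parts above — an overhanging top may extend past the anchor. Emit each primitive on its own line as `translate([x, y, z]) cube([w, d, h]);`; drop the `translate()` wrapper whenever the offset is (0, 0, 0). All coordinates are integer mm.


translate([495, 451, 0]) cube([55, 38, 2611]);
translate([883, 451, 0]) cube([55, 38, 2611]);
translate([550, 451, 214]) cube([333, 38, 36]);
translate([550, 451, 516]) cube([333, 38, 36]);
translate([550, 451, 818]) cube([333, 38, 36]);
translate([550, 451, 1120]) cube([333, 38, 36]);
translate([550, 451, 1422]) cube([333, 38, 36]);
translate([550, 451, 1724]) cube([333, 38, 36]);
translate([550, 451, 2026]) cube([333, 38, 36]);
translate([550, 451, 2328]) cube([333, 38, 36]);


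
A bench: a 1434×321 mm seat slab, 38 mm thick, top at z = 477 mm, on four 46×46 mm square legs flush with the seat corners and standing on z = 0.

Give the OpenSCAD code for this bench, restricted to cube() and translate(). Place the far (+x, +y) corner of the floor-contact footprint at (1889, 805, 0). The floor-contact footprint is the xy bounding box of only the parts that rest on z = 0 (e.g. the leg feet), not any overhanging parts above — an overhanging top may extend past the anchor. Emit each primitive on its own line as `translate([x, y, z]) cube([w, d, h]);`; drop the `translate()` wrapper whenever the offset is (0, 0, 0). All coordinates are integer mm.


translate([455, 484, 439]) cube([1434, 321, 38]);
translate([455, 484, 0]) cube([46, 46, 439]);
translate([455, 759, 0]) cube([46, 46, 439]);
translate([1843, 484, 0]) cube([46, 46, 439]);
translate([1843, 759, 0]) cube([46, 46, 439]);


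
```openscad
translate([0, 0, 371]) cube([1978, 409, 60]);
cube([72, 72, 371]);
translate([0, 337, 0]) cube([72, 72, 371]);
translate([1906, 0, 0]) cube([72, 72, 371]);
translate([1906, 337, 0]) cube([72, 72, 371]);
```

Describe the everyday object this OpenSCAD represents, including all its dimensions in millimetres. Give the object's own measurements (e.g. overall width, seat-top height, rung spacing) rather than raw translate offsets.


A bench: a 1978×409 mm seat slab, 60 mm thick, top at z = 431 mm, on four 72×72 mm square legs flush with the seat corners and standing on z = 0.


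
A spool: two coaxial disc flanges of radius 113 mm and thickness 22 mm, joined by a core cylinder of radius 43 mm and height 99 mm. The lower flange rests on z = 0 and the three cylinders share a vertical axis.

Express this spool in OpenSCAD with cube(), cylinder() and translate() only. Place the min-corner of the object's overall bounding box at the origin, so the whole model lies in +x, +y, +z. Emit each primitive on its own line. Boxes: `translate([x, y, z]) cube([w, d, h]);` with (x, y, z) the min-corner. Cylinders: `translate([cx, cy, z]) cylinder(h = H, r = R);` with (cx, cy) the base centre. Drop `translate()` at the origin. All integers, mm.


translate([113, 113, 0]) cylinder(h = 22, r = 113);
translate([113, 113, 22]) cylinder(h = 99, r = 43);
translate([113, 113, 121]) cylinder(h = 22, r = 113);


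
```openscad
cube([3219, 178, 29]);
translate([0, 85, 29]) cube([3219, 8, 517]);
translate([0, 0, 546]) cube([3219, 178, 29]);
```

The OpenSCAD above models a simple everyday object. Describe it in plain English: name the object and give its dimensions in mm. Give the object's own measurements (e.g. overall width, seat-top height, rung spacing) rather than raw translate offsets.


An I-beam lying along x, 3219 mm long. Overall section height 575 mm. Two flanges 178 mm wide (y) and 29 mm thick, one on the floor and one at the top; a web 8 mm thick runs between them, centred on the flange width.


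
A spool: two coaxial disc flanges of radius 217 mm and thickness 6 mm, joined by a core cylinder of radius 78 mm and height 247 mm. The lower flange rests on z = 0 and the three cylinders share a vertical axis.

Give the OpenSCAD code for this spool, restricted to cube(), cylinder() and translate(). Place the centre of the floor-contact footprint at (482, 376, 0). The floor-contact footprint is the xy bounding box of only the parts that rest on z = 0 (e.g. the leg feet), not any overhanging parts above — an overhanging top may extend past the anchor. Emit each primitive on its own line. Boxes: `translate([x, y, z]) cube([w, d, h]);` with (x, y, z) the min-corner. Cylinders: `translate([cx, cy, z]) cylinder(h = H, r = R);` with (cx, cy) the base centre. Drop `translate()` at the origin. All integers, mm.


translate([482, 376, 0]) cylinder(h = 6, r = 217);
translate([482, 376, 6]) cylinder(h = 247, r = 78);
translate([482, 376, 253]) cylinder(h = 6, r = 217);


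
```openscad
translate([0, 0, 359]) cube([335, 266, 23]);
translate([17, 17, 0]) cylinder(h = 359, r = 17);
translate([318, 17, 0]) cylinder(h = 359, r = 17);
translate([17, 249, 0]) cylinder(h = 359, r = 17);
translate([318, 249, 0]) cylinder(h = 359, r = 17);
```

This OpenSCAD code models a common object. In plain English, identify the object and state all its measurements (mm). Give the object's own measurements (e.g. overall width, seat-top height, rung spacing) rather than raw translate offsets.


A four-legged stool. The seat is a 335×266×23 mm slab whose top surface is at z = 382 mm; four round legs, each 34 mm in diameter, run from the floor (z = 0) to the underside of the seat, each leg's axis is inset half a diameter from the nearest pair of seat edges (so the leg's bounding box is flush with the corner).


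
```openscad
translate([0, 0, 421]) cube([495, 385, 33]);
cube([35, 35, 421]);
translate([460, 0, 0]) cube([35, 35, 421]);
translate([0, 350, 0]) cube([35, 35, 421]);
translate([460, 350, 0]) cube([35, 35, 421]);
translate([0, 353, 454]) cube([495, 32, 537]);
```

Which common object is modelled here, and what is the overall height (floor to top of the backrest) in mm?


A chair. The overall height is 991 mm.

A slab on four corner posts with a tall panel at the back — a chair. The seat slab sits at z = 421 with thickness 33, and the 537 mm backrest starts at the seat top, so the overall height is 421 + 33 + 537 = 991 mm.


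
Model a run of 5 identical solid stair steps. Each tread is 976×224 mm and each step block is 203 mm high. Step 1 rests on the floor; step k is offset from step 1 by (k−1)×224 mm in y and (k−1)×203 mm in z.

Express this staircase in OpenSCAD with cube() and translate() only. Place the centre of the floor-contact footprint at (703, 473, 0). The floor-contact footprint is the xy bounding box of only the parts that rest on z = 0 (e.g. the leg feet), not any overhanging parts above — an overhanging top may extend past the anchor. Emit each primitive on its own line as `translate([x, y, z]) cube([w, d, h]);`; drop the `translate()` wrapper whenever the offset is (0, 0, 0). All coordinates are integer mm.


translate([215, 361, 0]) cube([976, 224, 203]);
translate([215, 585, 203]) cube([976, 224, 203]);
translate([215, 809, 406]) cube([976, 224, 203]);
translate([215, 1033, 609]) cube([976, 224, 203]);
translate([215, 1257, 812]) cube([976, 224, 203]);


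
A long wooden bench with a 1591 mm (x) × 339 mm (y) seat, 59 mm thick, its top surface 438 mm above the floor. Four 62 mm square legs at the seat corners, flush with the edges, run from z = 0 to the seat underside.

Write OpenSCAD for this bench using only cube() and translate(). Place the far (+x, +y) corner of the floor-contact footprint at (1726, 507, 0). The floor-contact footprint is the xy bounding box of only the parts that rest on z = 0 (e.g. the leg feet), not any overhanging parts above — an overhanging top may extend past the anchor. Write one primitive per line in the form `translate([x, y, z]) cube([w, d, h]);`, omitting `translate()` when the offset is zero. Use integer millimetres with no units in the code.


translate([135, 168, 379]) cube([1591, 339, 59]);
translate([135, 168, 0]) cube([62, 62, 379]);
translate([135, 445, 0]) cube([62, 62, 379]);
translate([1664, 168, 0]) cube([62, 62, 379]);
translate([1664, 445, 0]) cube([62, 62, 379]);


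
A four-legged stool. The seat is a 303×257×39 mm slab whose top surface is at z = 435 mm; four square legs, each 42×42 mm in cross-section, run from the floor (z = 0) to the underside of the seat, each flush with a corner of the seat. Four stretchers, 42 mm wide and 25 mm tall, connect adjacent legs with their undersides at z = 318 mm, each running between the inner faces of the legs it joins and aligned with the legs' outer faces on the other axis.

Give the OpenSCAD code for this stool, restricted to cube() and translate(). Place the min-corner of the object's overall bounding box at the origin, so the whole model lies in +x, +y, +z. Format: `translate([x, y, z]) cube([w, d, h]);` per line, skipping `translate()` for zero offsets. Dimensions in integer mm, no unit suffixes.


translate([0, 0, 396]) cube([303, 257, 39]);
cube([42, 42, 396]);
translate([261, 0, 0]) cube([42, 42, 396]);
translate([0, 215, 0]) cube([42, 42, 396]);
translate([261, 215, 0]) cube([42, 42, 396]);
translate([42, 0, 318]) cube([219, 42, 25]);
translate([42, 215, 318]) cube([219, 42, 25]);
translate([0, 42, 318]) cube([42, 173, 25]);
translate([261, 42, 318]) cube([42, 173, 25]);


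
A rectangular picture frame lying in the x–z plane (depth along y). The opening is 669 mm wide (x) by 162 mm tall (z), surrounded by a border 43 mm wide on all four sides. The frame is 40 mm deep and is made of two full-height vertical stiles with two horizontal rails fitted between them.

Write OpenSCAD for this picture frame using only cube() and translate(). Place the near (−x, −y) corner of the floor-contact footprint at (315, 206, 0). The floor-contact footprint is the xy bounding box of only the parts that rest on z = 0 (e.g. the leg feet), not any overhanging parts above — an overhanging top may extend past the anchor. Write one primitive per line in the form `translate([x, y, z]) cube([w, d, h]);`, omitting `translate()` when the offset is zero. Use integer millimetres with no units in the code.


translate([315, 206, 0]) cube([43, 40, 248]);
translate([1027, 206, 0]) cube([43, 40, 248]);
translate([358, 206, 0]) cube([669, 40, 43]);
translate([358, 206, 205]) cube([669, 40, 43]);


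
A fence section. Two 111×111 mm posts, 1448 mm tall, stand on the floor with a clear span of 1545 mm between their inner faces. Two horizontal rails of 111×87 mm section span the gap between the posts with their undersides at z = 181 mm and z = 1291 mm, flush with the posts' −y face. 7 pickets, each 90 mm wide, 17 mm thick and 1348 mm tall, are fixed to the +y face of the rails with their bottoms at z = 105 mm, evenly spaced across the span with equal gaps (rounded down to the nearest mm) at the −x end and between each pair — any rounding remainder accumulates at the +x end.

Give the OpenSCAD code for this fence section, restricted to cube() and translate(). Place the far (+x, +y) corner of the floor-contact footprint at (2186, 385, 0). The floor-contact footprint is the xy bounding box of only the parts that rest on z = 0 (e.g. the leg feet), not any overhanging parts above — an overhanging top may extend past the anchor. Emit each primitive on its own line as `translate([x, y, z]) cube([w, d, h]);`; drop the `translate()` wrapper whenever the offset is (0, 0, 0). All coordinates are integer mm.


translate([419, 274, 0]) cube([111, 111, 1448]);
translate([2075, 274, 0]) cube([111, 111, 1448]);
translate([530, 274, 181]) cube([1545, 111, 87]);
translate([530, 274, 1291]) cube([1545, 111, 87]);
translate([644, 385, 105]) cube([90, 17, 1348]);
translate([848, 385, 105]) cube([90, 17, 1348]);
translate([1052, 385, 105]) cube([90, 17, 1348]);
translate([1256, 385, 105]) cube([90, 17, 1348]);
translate([1460, 385, 105]) cube([90, 17, 1348]);
translate([1664, 385, 105]) cube([90, 17, 1348]);
translate([1868, 385, 105]) cube([90, 17, 1348]);


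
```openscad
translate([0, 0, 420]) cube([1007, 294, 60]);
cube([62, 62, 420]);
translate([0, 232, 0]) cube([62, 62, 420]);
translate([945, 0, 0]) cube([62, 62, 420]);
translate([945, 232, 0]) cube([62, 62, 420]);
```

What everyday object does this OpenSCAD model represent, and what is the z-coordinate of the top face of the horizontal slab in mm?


A bench. The seat-top height is 480 mm.

A long slab on four corner posts — a bench. The slab sits at z = 420 with thickness 60, so the top is 420 + 60 = 480 mm.


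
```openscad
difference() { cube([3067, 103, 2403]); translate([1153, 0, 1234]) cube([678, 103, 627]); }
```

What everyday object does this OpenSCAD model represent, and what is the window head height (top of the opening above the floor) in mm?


A wall with a window opening. The window head height is 1861 mm.

A wall with a rectangular opening subtracted — a window. Sill at z = 1234, opening 627 mm tall, so the head is at 1234 + 627 = 1861 mm.


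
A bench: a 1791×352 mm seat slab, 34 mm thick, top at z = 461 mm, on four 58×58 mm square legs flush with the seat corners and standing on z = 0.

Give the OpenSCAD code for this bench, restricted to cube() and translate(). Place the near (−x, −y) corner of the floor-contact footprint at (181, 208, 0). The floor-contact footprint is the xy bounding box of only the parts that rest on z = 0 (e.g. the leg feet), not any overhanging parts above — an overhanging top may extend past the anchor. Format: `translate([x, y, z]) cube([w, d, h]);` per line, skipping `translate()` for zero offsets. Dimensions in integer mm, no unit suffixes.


translate([181, 208, 427]) cube([1791, 352, 34]);
translate([181, 208, 0]) cube([58, 58, 427]);
translate([181, 502, 0]) cube([58, 58, 427]);
translate([1914, 208, 0]) cube([58, 58, 427]);
translate([1914, 502, 0]) cube([58, 58, 427]);


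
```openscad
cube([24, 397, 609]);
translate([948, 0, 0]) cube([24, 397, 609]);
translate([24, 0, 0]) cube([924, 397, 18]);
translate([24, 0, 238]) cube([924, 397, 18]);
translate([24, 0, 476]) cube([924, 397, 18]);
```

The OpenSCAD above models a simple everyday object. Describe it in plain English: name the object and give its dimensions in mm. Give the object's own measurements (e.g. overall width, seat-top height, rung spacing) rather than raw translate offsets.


An open bookshelf. Two side panels, each 24 mm thick, 397 mm deep and 609 mm tall, stand 972 mm apart (outside-to-outside). Between them sit 3 shelves, each 18 mm thick and 397 mm deep, spanning the full gap between the sides. The bottom shelf rests on the floor (its underside at z = 0) and the clear gap between one shelf's top and the next shelf's underside is 220 mm.


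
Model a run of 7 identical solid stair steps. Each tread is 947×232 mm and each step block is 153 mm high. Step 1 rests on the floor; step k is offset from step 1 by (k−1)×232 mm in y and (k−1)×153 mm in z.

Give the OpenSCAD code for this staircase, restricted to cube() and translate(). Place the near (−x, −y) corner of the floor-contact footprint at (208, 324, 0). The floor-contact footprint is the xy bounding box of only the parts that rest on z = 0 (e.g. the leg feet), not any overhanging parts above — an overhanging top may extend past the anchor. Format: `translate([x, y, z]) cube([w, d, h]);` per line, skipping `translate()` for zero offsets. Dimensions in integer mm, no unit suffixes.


translate([208, 324, 0]) cube([947, 232, 153]);
translate([208, 556, 153]) cube([947, 232, 153]);
translate([208, 788, 306]) cube([947, 232, 153]);
translate([208, 1020, 459]) cube([947, 232, 153]);
translate([208, 1252, 612]) cube([947, 232, 153]);
translate([208, 1484, 765]) cube([947, 232, 153]);
translate([208, 1716, 918]) cube([947, 232, 153]);


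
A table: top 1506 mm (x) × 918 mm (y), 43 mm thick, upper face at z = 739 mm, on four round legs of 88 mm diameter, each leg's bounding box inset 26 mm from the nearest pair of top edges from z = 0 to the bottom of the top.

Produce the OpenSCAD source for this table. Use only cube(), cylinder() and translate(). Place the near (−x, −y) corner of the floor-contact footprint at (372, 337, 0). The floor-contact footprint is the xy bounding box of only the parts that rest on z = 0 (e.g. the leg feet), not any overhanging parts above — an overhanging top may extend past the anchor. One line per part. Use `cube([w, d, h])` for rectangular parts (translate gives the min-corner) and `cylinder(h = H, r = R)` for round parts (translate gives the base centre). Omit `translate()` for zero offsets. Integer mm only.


// leg_h = 739 - 43 = 696
translate([346, 311, 696]) cube([1506, 918, 43]);
translate([416, 381, 0]) cylinder(h = 696, r = 44);
translate([1782, 381, 0]) cylinder(h = 696, r = 44);
translate([416, 1159, 0]) cylinder(h = 696, r = 44);
translate([1782, 1159, 0]) cylinder(h = 696, r = 44);


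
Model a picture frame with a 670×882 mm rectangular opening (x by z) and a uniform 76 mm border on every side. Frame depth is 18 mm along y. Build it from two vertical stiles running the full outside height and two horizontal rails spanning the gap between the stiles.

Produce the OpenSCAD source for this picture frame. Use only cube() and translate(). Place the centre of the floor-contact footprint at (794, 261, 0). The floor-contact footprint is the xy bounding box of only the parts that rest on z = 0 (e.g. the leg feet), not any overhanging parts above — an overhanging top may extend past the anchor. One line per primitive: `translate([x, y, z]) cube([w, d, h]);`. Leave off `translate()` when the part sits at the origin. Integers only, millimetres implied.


translate([383, 252, 0]) cube([76, 18, 1034]);
translate([1129, 252, 0]) cube([76, 18, 1034]);
translate([459, 252, 0]) cube([670, 18, 76]);
translate([459, 252, 958]) cube([670, 18, 76]);


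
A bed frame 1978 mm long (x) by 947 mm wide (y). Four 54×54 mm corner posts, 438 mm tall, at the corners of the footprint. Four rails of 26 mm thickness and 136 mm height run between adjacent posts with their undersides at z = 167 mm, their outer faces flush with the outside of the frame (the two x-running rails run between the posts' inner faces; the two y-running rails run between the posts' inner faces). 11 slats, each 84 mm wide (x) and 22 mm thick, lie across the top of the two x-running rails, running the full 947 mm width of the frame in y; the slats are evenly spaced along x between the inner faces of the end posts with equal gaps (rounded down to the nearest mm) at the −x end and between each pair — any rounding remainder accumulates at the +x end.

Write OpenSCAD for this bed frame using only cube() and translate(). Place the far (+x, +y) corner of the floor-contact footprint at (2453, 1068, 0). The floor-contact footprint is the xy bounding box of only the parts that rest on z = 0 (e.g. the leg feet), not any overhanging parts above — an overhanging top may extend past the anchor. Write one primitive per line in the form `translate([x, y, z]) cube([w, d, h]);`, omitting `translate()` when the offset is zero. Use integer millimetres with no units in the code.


translate([475, 121, 0]) cube([54, 54, 438]);
translate([475, 1014, 0]) cube([54, 54, 438]);
translate([2399, 121, 0]) cube([54, 54, 438]);
translate([2399, 1014, 0]) cube([54, 54, 438]);
translate([529, 121, 167]) cube([1870, 26, 136]);
translate([529, 1042, 167]) cube([1870, 26, 136]);
translate([475, 175, 167]) cube([26, 839, 136]);
translate([2427, 175, 167]) cube([26, 839, 136]);
translate([607, 121, 303]) cube([84, 947, 22]);
translate([769, 121, 303]) cube([84, 947, 22]);
translate([931, 121, 303]) cube([84, 947, 22]);
translate([1093, 121, 303]) cube([84, 947, 22]);
translate([1255, 121, 303]) cube([84, 947, 22]);
translate([1417, 121, 303]) cube([84, 947, 22]);
translate([1579, 121, 303]) cube([84, 947, 22]);
translate([1741, 121, 303]) cube([84, 947, 22]);
translate([1903, 121, 303]) cube([84, 947, 22]);
translate([2065, 121, 303]) cube([84, 947, 22]);
translate([2227, 121, 303]) cube([84, 947, 22]);


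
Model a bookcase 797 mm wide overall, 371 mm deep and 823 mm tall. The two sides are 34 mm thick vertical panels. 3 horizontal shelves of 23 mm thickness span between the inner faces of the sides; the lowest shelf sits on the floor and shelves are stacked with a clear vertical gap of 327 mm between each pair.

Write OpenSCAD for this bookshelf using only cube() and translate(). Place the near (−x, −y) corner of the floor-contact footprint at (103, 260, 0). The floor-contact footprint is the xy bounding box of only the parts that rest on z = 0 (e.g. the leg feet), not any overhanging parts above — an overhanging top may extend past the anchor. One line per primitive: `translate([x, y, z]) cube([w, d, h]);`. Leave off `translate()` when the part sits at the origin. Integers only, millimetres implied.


translate([103, 260, 0]) cube([34, 371, 823]);
translate([866, 260, 0]) cube([34, 371, 823]);
translate([137, 260, 0]) cube([729, 371, 23]);
translate([137, 260, 350]) cube([729, 371, 23]);
translate([137, 260, 700]) cube([729, 371, 23]);


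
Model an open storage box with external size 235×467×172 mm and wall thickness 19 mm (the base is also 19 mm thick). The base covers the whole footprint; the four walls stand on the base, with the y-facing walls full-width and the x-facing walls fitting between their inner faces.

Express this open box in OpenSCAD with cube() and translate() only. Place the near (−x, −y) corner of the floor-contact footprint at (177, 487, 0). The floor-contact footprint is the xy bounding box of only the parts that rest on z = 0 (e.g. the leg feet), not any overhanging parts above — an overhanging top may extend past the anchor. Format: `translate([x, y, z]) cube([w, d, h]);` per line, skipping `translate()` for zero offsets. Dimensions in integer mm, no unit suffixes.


translate([177, 487, 0]) cube([235, 467, 19]);
translate([177, 487, 19]) cube([235, 19, 153]);
translate([177, 935, 19]) cube([235, 19, 153]);
translate([177, 506, 19]) cube([19, 429, 153]);
translate([393, 506, 19]) cube([19, 429, 153]);


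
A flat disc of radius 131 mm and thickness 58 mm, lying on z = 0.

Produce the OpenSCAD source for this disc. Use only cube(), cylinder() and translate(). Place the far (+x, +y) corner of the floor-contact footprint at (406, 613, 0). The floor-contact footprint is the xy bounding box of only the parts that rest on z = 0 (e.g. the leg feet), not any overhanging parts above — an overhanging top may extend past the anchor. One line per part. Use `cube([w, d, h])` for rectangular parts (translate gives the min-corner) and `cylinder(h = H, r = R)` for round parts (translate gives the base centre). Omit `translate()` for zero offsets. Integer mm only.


translate([275, 482, 0]) cylinder(h = 58, r = 131);


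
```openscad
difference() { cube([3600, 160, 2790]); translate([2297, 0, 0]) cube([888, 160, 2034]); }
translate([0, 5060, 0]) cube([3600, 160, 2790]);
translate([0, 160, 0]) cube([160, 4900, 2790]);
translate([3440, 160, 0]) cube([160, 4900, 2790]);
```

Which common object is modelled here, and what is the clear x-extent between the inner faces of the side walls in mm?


A single room. The interior width is 3280 mm.

Four walls enclosing a rectangle with a door in the front wall — a room. Outside width 3600 minus two 160 mm walls gives 3280 mm.


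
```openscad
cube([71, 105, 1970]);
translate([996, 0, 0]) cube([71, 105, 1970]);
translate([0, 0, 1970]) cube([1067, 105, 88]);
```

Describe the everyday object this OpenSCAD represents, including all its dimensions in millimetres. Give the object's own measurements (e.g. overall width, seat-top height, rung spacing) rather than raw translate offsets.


A door frame. The clear opening is 925 mm wide and 1970 mm high. Two 71 mm wide jambs, 105 mm deep, stand either side of the opening from the floor to the top of the opening. A 88 mm thick head sits across the top of both jambs, spanning the full outside width of the frame.


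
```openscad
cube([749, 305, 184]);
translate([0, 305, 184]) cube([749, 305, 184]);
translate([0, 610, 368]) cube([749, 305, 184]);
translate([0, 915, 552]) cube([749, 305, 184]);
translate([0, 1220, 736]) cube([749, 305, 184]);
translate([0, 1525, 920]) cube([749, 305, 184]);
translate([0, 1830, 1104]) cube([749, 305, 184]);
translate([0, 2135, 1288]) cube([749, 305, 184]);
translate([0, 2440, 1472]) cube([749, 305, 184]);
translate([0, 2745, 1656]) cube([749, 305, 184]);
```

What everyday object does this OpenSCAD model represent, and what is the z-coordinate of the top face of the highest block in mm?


A staircase. The total rise is 1840 mm.

10 identical blocks, each offset up and back from the previous — a staircase. Each step is 184 mm tall and there are 10 of them, so the total rise is 10 × 184 = 1840 mm.


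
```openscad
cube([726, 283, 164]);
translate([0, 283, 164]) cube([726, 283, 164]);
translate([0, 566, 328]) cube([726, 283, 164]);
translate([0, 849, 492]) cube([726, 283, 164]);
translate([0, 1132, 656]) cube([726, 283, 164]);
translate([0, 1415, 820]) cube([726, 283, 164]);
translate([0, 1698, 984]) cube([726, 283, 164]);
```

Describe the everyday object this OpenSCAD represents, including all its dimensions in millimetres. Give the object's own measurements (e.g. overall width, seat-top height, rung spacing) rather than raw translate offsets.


A straight staircase of 7 solid steps. Each step is 726 mm wide (x), 283 mm deep (y, the going) and 164 mm tall (the rise). The first step rests on the floor; each subsequent step sits one going further in +y and one rise higher in +z, directly behind and above the previous step with no overlap.


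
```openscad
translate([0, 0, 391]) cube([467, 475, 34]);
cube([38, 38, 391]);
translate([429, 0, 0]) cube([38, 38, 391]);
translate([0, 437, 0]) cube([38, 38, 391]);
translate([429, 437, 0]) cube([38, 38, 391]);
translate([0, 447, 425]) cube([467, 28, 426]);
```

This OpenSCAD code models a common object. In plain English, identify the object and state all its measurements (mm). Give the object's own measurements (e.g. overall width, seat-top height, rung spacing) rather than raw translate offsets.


A chair. The seat is a 467×475×34 mm slab with its top at z = 425 mm, on four 38×38 mm corner legs (flush with the seat edges, standing on z = 0). A flat backrest 28 mm thick, 426 mm tall, spans the full seat width and rises from the seat top along its +y edge, rear face flush with the rear of the seat.


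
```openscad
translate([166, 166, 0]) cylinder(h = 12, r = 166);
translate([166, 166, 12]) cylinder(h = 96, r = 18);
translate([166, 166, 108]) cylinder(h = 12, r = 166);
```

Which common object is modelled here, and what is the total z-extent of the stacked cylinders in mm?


A spool. The overall height is 120 mm.

Three coaxial cylinders, large–small–large — a spool. Two 12 mm flanges and a 96 mm core give 12 + 96 + 12 = 120 mm.


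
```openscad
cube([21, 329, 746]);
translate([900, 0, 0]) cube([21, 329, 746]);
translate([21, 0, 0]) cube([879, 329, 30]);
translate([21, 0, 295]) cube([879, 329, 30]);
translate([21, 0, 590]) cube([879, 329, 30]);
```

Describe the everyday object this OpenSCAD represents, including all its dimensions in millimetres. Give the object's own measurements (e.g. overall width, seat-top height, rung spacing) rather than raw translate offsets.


An open bookshelf. Two side panels, each 21 mm thick, 329 mm deep and 746 mm tall, stand 921 mm apart (outside-to-outside). Between them sit 3 shelves, each 30 mm thick and 329 mm deep, spanning the full gap between the sides. The bottom shelf rests on the floor (its underside at z = 0) and the clear gap between one shelf's top and the next shelf's underside is 265 mm.


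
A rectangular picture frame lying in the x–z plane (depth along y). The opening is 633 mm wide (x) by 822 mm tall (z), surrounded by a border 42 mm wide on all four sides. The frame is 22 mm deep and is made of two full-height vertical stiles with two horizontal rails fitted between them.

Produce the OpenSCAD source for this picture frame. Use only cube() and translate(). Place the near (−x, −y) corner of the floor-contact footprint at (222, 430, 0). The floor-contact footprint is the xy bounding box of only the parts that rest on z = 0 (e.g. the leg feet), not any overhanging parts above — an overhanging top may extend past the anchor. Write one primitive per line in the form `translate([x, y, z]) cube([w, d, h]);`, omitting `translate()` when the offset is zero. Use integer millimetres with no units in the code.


translate([222, 430, 0]) cube([42, 22, 906]);
translate([897, 430, 0]) cube([42, 22, 906]);
translate([264, 430, 0]) cube([633, 22, 42]);
translate([264, 430, 864]) cube([633, 22, 42]);


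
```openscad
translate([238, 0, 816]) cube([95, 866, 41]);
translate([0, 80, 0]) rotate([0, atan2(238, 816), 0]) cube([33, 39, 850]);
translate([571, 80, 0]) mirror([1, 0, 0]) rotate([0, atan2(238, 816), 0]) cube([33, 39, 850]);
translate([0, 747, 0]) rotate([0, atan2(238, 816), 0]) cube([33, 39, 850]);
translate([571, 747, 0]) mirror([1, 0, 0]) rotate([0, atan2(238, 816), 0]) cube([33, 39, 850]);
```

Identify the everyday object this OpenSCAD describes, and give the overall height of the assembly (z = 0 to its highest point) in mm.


A sawhorse. The overall height is 857 mm.

A beam across two mirrored pairs of raked legs — a sawhorse. The beam's underside is at z = 816 (matching the legs' vertical rise in atan2(238, 816)) and the beam is 41 mm tall, so its top is at 816 + 41 = 857 mm. The raked legs top out at the beam's underside, so that is the highest point.


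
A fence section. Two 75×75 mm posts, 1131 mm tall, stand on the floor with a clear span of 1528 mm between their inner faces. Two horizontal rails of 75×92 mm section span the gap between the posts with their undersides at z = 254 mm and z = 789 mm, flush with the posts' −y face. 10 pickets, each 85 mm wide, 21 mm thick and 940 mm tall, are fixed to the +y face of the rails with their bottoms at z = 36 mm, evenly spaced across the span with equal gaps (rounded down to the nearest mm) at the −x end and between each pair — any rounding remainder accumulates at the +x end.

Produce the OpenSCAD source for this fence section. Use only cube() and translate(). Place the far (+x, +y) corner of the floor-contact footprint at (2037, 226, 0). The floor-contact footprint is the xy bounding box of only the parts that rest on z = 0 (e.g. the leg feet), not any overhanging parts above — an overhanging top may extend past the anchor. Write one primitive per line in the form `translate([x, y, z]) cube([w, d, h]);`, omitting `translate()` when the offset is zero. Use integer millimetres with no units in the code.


translate([359, 151, 0]) cube([75, 75, 1131]);
translate([1962, 151, 0]) cube([75, 75, 1131]);
translate([434, 151, 254]) cube([1528, 75, 92]);
translate([434, 151, 789]) cube([1528, 75, 92]);
translate([495, 226, 36]) cube([85, 21, 940]);
translate([641, 226, 36]) cube([85, 21, 940]);
translate([787, 226, 36]) cube([85, 21, 940]);
translate([933, 226, 36]) cube([85, 21, 940]);
translate([1079, 226, 36]) cube([85, 21, 940]);
translate([1225, 226, 36]) cube([85, 21, 940]);
translate([1371, 226, 36]) cube([85, 21, 940]);
translate([1517, 226, 36]) cube([85, 21, 940]);
translate([1663, 226, 36]) cube([85, 21, 940]);
translate([1809, 226, 36]) cube([85, 21, 940]);


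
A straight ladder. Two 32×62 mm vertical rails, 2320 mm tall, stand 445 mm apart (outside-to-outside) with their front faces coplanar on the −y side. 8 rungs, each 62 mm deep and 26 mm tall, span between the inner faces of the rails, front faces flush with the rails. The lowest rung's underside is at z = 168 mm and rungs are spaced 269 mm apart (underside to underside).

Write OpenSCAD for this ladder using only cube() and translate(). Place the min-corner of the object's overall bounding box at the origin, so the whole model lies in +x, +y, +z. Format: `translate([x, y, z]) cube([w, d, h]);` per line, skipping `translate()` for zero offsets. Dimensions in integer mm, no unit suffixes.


cube([32, 62, 2320]);
translate([413, 0, 0]) cube([32, 62, 2320]);
translate([32, 0, 168]) cube([381, 62, 26]);
translate([32, 0, 437]) cube([381, 62, 26]);
translate([32, 0, 706]) cube([381, 62, 26]);
translate([32, 0, 975]) cube([381, 62, 26]);
translate([32, 0, 1244]) cube([381, 62, 26]);
translate([32, 0, 1513]) cube([381, 62, 26]);
translate([32, 0, 1782]) cube([381, 62, 26]);
translate([32, 0, 2051]) cube([381, 62, 26]);
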